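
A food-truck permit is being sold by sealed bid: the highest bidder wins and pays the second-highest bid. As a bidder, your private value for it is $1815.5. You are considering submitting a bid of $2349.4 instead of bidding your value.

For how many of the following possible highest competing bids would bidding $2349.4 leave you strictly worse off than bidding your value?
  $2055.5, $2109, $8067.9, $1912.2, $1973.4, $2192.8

5

The deviation hurts exactly when the highest competing bid lies strictly between $1815.5 and $2349.4 — overbidding then wins at a price above your value.
$2055.5: inside the interval → strictly worse (loss $240).
$2109: inside the interval → strictly worse (loss $293.5).
$8067.9: above both → same outcome either way.
$1912.2: inside the interval → strictly worse (loss $96.7).
$1973.4: inside the interval → strictly worse (loss $157.9).
$2192.8: inside the interval → strictly worse (loss $377.3).
Count: 5.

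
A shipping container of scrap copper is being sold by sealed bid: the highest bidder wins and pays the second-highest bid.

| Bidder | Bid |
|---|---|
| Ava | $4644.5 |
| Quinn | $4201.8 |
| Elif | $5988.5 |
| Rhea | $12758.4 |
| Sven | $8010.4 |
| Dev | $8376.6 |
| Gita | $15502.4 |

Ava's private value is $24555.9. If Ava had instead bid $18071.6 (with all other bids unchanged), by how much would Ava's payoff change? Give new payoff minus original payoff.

The highest bid among the other bidders is $15502.4; Ava's bid doesn't change that.
Original bid $4644.5: Ava is not highest (top rival bid is $15502.4); payoff $0.
Alternative bid $18071.6: Ava is highest, pays the top rival bid $15502.4; payoff $24555.9 − $15502.4 = $9053.5.
Change in payoff = $9053.5 − ($0) = $9053.5.

$9053.5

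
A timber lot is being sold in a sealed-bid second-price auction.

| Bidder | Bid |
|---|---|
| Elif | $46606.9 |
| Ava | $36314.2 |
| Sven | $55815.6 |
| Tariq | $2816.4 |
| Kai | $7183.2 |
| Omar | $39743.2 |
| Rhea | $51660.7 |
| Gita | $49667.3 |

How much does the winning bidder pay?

Highest bid: Sven at $55815.6, so Sven wins.
Second-highest bid: Rhea at $51660.7 — that is the price the winner pays.

$51660.7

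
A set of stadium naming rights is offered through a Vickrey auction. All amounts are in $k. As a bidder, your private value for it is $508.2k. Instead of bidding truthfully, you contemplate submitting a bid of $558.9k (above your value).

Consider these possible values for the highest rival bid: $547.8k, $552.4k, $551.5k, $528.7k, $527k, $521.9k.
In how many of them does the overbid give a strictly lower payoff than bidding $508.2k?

The deviation hurts exactly when the highest competing bid lies strictly between $508.2k and $558.9k — overbidding then wins at a price above your value.
$547.8k: inside the interval → strictly worse (loss $39.6k).
$552.4k: inside the interval → strictly worse (loss $44.2k).
$551.5k: inside the interval → strictly worse (loss $43.3k).
$528.7k: inside the interval → strictly worse (loss $20.5k).
$527k: inside the interval → strictly worse (loss $18.8k).
$521.9k: inside the interval → strictly worse (loss $13.7k).
Count: 6.

6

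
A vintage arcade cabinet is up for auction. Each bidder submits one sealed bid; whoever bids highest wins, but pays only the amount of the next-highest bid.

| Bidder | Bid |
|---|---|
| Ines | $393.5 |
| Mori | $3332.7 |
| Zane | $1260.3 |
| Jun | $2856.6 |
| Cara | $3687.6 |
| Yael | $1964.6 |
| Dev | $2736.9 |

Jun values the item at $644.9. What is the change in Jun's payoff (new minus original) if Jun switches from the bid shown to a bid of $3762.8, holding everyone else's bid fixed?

The highest bid among the other bidders is $3687.6; Jun's bid doesn't change that.
Original bid $2856.6: Jun is not highest (top rival bid is $3687.6); payoff $0.
Alternative bid $3762.8: Jun is highest, pays the top rival bid $3687.6; payoff $644.9 − $3687.6 = −$3042.7.
Change in payoff = −$3042.7 − ($0) = −$3042.7.

−$3042.7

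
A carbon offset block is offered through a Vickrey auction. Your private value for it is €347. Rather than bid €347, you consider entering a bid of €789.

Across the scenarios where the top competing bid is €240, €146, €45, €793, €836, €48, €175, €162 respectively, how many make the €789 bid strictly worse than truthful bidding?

0

The deviation hurts exactly when the highest competing bid lies strictly between €347 and €789 — overbidding then wins at a price above your value.
€240: below both → same outcome either way.
€146: below both → same outcome either way.
€45: below both → same outcome either way.
€793: above both → same outcome either way.
€836: above both → same outcome either way.
€48: below both → same outcome either way.
€175: below both → same outcome either way.
€162: below both → same outcome either way.
Count: 0.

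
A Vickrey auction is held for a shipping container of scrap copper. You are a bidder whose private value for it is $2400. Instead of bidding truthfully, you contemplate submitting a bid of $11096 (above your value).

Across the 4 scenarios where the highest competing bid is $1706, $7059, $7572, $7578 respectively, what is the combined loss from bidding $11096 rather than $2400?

$15009

The deviation costs you only when the competing bid falls strictly between $2400 and $11096; elsewhere both bids give the same outcome.
$1706: outcomes coincide → loss $0.
$7059: truthful payoff $0, deviation payoff −$4659 → loss $4659.
$7572: truthful payoff $0, deviation payoff −$5172 → loss $5172.
$7578: truthful payoff $0, deviation payoff −$5178 → loss $5178.
Total loss = $4659 + $5172 + $5178 = $15009.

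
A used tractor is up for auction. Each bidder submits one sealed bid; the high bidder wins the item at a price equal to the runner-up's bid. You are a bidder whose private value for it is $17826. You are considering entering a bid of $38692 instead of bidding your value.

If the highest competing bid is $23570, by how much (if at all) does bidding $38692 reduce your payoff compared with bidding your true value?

$5744

Bidding your value $17826: you lose (since $17826 < $23570). Payoff $0.
Bidding $38692: you win and pay $23570. Payoff $17826 − $23570 = −$5744.
The competing bid $23570 lies between your value and your inflated bid, so overbidding wins an item priced above your value.
Loss from deviating = $0 − (−$5744) = $5744.
Because the price is fixed by the runner-up's bid, deviating from your value can only change a good outcome into a bad one — never the reverse.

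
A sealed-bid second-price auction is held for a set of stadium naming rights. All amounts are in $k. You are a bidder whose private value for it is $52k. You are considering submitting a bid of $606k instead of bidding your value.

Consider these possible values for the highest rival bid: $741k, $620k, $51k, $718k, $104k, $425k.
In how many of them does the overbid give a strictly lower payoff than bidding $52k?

The deviation hurts exactly when the highest competing bid lies strictly between $52k and $606k — overbidding then wins at a price above your value.
$741k: above both → same outcome either way.
$620k: above both → same outcome either way.
$51k: below both → same outcome either way.
$718k: above both → same outcome either way.
$104k: inside the interval → strictly worse (loss $52k).
$425k: inside the interval → strictly worse (loss $373k).
Count: 2.

2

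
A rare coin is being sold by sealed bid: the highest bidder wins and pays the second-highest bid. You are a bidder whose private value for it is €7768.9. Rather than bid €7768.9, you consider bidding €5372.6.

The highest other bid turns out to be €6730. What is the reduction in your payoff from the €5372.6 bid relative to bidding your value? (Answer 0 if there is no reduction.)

€1038.9

Bidding your value €7768.9: you win (since €7768.9 > €6730) and pay €6730. Payoff €1038.9.
Bidding €5372.6: you lose. Payoff €0.
The competing bid €6730 lies between your shaded bid and your value, so underbidding forfeits an item you could have won at a profitable price.
Loss from deviating = €1038.9 − (€0) = €1038.9.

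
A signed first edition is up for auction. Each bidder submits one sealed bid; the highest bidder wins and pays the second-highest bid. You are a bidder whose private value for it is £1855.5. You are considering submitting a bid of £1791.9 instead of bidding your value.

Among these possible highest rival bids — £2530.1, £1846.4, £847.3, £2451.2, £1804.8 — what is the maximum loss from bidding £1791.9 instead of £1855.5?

£2530.1: same outcome either way → loss £0.
£1846.4: truthful gives £9.1, deviation gives £0 → loss £9.1.
£847.3: same outcome either way → loss £0.
£2451.2: same outcome either way → loss £0.
£1804.8: truthful gives £50.7, deviation gives £0 → loss £50.7.
Maximum loss: £50.7.

£50.7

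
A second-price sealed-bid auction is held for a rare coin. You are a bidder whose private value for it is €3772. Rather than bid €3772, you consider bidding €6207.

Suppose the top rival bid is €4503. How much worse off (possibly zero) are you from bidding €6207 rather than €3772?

€731

Bidding your value €3772: you lose (since €3772 < €4503). Payoff €0.
Bidding €6207: you win and pay €4503. Payoff €3772 − €4503 = −€731.
The competing bid €4503 lies between your value and your inflated bid, so overbidding wins an item priced above your value.
Loss from deviating = €0 − (−€731) = €731.
In a second-price auction your bid sets only whether you win, not what you pay, so bidding your true value is weakly dominant.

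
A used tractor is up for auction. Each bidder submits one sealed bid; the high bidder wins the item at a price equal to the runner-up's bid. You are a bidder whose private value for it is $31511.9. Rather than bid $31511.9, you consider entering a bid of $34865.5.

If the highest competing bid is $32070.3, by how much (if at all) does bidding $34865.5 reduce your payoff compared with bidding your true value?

Bidding your value $31511.9: you lose (since $31511.9 < $32070.3). Payoff $0.
Bidding $34865.5: you win and pay $32070.3. Payoff $31511.9 − $32070.3 = −$558.4.
The competing bid $32070.3 lies between your value and your inflated bid, so overbidding wins an item priced above your value.
Loss from deviating = $0 − (−$558.4) = $558.4.

$558.4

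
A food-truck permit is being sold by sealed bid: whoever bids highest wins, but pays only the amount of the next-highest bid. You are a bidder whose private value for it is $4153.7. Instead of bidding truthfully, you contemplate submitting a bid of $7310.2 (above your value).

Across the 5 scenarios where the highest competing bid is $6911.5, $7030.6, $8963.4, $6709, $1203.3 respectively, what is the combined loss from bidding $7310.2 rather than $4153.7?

The deviation costs you only when the competing bid falls strictly between $4153.7 and $7310.2; elsewhere both bids give the same outcome.
$6911.5: truthful payoff $0, deviation payoff −$2757.8 → loss $2757.8.
$7030.6: truthful payoff $0, deviation payoff −$2876.9 → loss $2876.9.
$8963.4: outcomes coincide → loss $0.
$6709: truthful payoff $0, deviation payoff −$2555.3 → loss $2555.3.
$1203.3: outcomes coincide → loss $0.
Total loss = $2757.8 + $2876.9 + $2555.3 = $8190.

$8190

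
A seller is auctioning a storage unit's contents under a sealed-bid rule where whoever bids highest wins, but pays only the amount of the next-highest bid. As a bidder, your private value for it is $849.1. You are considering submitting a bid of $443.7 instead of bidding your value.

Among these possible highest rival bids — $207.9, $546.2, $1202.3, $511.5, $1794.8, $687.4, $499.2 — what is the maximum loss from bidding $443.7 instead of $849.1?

$207.9: same outcome either way → loss $0.
$546.2: truthful gives $302.9, deviation gives $0 → loss $302.9.
$1202.3: same outcome either way → loss $0.
$511.5: truthful gives $337.6, deviation gives $0 → loss $337.6.
$1794.8: same outcome either way → loss $0.
$687.4: truthful gives $161.7, deviation gives $0 → loss $161.7.
$499.2: truthful gives $349.9, deviation gives $0 → loss $349.9.
Maximum loss: $349.9.

$349.9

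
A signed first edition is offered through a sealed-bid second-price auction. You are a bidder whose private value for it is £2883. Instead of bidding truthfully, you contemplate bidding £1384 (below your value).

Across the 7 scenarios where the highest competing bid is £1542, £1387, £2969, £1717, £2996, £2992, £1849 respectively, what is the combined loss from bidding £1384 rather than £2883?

£5037

The deviation costs you only when the competing bid falls strictly between £1384 and £2883; elsewhere both bids give the same outcome.
£1542: truthful payoff £1341, deviation payoff £0 → loss £1341.
£1387: truthful payoff £1496, deviation payoff £0 → loss £1496.
£2969: outcomes coincide → loss £0.
£1717: truthful payoff £1166, deviation payoff £0 → loss £1166.
£2996: outcomes coincide → loss £0.
£2992: outcomes coincide → loss £0.
£1849: truthful payoff £1034, deviation payoff £0 → loss £1034.
Total loss = £1341 + £1496 + £1166 + £1034 = £5037.
In a second-price auction your bid sets only whether you win, not what you pay, so bidding your true value is weakly dominant.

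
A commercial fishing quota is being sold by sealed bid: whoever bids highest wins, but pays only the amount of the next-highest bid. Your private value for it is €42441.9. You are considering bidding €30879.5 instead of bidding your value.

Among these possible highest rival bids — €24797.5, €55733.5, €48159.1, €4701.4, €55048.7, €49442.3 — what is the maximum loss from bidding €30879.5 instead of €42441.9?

€0

€24797.5: same outcome either way → loss €0.
€55733.5: same outcome either way → loss €0.
€48159.1: same outcome either way → loss €0.
€4701.4: same outcome either way → loss €0.
€55048.7: same outcome either way → loss €0.
€49442.3: same outcome either way → loss €0.
Maximum loss: €0.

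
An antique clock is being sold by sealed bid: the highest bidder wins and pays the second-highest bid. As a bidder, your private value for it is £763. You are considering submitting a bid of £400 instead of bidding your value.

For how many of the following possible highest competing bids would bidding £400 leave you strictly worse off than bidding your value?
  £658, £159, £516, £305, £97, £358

2

The deviation hurts exactly when the highest competing bid lies strictly between £400 and £763 — underbidding then forfeits a profitable win.
£658: inside the interval → strictly worse (loss £105).
£159: below both → same outcome either way.
£516: inside the interval → strictly worse (loss £247).
£305: below both → same outcome either way.
£97: below both → same outcome either way.
£358: below both → same outcome either way.
Count: 2.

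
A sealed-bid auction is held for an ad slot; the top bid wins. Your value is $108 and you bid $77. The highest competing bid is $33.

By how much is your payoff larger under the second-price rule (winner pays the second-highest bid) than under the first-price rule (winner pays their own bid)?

$44

You have the highest bid, so you win under either rule.
Second-price: pay $33 → payoff $75.
First-price: pay your own bid $77 → payoff $31.
Difference = $75 − ($31) = $44.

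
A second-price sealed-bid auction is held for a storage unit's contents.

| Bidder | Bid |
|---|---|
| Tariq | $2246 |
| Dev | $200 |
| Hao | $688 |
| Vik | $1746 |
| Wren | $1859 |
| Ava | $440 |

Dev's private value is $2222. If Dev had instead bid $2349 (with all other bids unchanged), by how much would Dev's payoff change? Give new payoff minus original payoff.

−$24

The highest bid among the other bidders is $2246; Dev's bid doesn't change that.
Original bid $200: Dev is not highest (top rival bid is $2246); payoff $0.
Alternative bid $2349: Dev is highest, pays the top rival bid $2246; payoff $2222 − $2246 = −$24.
Change in payoff = −$24 − ($0) = −$24.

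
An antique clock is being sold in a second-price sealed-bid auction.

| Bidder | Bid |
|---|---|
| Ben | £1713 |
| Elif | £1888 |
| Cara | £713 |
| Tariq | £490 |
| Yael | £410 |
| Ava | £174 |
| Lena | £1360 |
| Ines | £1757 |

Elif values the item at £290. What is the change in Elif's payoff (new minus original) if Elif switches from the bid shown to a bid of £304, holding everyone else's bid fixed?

£1467

The highest bid among the other bidders is £1757; Elif's bid doesn't change that.
Original bid £1888: Elif is highest, pays the top rival bid £1757; payoff £290 − £1757 = −£1467.
Alternative bid £304: Elif is not highest (top rival bid is £1757); payoff £0.
Change in payoff = £0 − (−£1467) = £1467.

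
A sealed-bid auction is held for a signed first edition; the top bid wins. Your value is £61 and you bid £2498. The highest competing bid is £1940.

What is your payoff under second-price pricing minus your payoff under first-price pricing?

You have the highest bid, so you win under either rule.
Second-price: pay £1940 → payoff −£1879.
First-price: pay your own bid £2498 → payoff −£2437.
Difference = −£1879 − (−£2437) = £558.

£558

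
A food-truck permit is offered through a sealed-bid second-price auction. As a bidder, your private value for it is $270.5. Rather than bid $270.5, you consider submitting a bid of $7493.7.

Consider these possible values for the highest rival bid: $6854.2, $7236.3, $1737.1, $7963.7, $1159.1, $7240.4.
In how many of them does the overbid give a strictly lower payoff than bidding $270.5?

5

The deviation hurts exactly when the highest competing bid lies strictly between $270.5 and $7493.7 — overbidding then wins at a price above your value.
$6854.2: inside the interval → strictly worse (loss $6583.7).
$7236.3: inside the interval → strictly worse (loss $6965.8).
$1737.1: inside the interval → strictly worse (loss $1466.6).
$7963.7: above both → same outcome either way.
$1159.1: inside the interval → strictly worse (loss $888.6).
$7240.4: inside the interval → strictly worse (loss $6969.9).
Count: 5.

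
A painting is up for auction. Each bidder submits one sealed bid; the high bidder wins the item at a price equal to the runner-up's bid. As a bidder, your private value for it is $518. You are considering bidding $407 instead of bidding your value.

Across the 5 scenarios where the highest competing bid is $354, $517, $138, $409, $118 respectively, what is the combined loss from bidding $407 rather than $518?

$110

The deviation costs you only when the competing bid falls strictly between $407 and $518; elsewhere both bids give the same outcome.
$354: outcomes coincide → loss $0.
$517: truthful payoff $1, deviation payoff $0 → loss $1.
$138: outcomes coincide → loss $0.
$409: truthful payoff $109, deviation payoff $0 → loss $109.
$118: outcomes coincide → loss $0.
Total loss = $1 + $109 = $110.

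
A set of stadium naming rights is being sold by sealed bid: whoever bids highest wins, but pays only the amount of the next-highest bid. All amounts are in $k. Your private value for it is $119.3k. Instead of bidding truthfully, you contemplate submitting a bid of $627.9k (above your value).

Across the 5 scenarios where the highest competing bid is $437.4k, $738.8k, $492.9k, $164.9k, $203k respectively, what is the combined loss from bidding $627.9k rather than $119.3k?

The deviation costs you only when the competing bid falls strictly between $119.3k and $627.9k; elsewhere both bids give the same outcome.
$437.4k: truthful payoff $0k, deviation payoff −$318.1k → loss $318.1k.
$738.8k: outcomes coincide → loss $0k.
$492.9k: truthful payoff $0k, deviation payoff −$373.6k → loss $373.6k.
$164.9k: truthful payoff $0k, deviation payoff −$45.6k → loss $45.6k.
$203k: truthful payoff $0k, deviation payoff −$83.7k → loss $83.7k.
Total loss = $318.1k + $373.6k + $45.6k + $83.7k = $821k.
In a second-price auction your bid sets only whether you win, not what you pay, so bidding your true value is weakly dominant.

$821k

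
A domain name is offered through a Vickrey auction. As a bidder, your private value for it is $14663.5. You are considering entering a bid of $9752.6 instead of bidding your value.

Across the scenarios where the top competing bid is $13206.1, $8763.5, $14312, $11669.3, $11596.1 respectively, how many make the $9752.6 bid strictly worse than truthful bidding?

4

The deviation hurts exactly when the highest competing bid lies strictly between $9752.6 and $14663.5 — underbidding then forfeits a profitable win.
$13206.1: inside the interval → strictly worse (loss $1457.4).
$8763.5: below both → same outcome either way.
$14312: inside the interval → strictly worse (loss $351.5).
$11669.3: inside the interval → strictly worse (loss $2994.2).
$11596.1: inside the interval → strictly worse (loss $3067.4).
Count: 4.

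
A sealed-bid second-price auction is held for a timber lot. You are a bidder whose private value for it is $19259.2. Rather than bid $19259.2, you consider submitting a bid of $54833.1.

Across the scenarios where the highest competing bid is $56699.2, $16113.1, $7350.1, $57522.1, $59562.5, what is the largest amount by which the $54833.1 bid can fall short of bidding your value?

$0

$56699.2: same outcome either way → loss $0.
$16113.1: same outcome either way → loss $0.
$7350.1: same outcome either way → loss $0.
$57522.1: same outcome either way → loss $0.
$59562.5: same outcome either way → loss $0.
Maximum loss: $0.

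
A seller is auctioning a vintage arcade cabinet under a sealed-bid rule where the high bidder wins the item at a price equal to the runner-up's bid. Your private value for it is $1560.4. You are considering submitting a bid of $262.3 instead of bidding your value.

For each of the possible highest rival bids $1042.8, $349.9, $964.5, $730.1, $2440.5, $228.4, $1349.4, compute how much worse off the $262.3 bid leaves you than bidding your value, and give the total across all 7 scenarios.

The deviation costs you only when the competing bid falls strictly between $262.3 and $1560.4; elsewhere both bids give the same outcome.
$1042.8: truthful payoff $517.6, deviation payoff $0 → loss $517.6.
$349.9: truthful payoff $1210.5, deviation payoff $0 → loss $1210.5.
$964.5: truthful payoff $595.9, deviation payoff $0 → loss $595.9.
$730.1: truthful payoff $830.3, deviation payoff $0 → loss $830.3.
$2440.5: outcomes coincide → loss $0.
$228.4: outcomes coincide → loss $0.
$1349.4: truthful payoff $211, deviation payoff $0 → loss $211.
Total loss = $517.6 + $1210.5 + $595.9 + $830.3 + $211 = $3365.3.

$3365.3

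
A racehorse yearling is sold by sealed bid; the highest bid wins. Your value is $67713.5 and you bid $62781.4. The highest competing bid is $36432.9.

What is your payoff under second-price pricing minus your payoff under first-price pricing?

$26348.5

You have the highest bid, so you win under either rule.
Second-price: pay $36432.9 → payoff $31280.6.
First-price: pay your own bid $62781.4 → payoff $4932.1.
Difference = $31280.6 − ($4932.1) = $26348.5.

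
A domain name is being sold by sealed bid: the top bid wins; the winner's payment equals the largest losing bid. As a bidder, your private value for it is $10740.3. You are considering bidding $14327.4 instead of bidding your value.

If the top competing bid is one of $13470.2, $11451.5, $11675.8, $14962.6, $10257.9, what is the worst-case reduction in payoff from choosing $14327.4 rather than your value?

$2729.9

$13470.2: truthful gives $0, deviation gives −$2729.9 → loss $2729.9.
$11451.5: truthful gives $0, deviation gives −$711.2 → loss $711.2.
$11675.8: truthful gives $0, deviation gives −$935.5 → loss $935.5.
$14962.6: same outcome either way → loss $0.
$10257.9: same outcome either way → loss $0.
Maximum loss: $2729.9.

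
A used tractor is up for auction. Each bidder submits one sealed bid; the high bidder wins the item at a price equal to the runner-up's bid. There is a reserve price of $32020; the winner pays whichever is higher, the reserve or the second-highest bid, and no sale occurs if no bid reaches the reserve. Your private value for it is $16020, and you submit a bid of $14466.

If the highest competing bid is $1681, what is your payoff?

Your bid $14466 is the highest bid but falls below the reserve $32020, so the item goes unsold. Payoff $0.

$0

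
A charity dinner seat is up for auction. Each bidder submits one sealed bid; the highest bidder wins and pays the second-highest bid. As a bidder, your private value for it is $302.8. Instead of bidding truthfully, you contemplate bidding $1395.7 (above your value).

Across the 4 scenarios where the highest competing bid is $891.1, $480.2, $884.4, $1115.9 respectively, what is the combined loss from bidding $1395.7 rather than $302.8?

$2160.4

The deviation costs you only when the competing bid falls strictly between $302.8 and $1395.7; elsewhere both bids give the same outcome.
$891.1: truthful payoff $0, deviation payoff −$588.3 → loss $588.3.
$480.2: truthful payoff $0, deviation payoff −$177.4 → loss $177.4.
$884.4: truthful payoff $0, deviation payoff −$581.6 → loss $581.6.
$1115.9: truthful payoff $0, deviation payoff −$813.1 → loss $813.1.
Total loss = $588.3 + $177.4 + $581.6 + $813.1 = $2160.4.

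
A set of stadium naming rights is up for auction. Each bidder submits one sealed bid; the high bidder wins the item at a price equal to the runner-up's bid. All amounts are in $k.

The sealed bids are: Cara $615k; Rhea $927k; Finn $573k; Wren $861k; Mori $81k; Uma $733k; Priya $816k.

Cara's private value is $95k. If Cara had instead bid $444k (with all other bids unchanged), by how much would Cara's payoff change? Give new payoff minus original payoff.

The highest bid among the other bidders is $927k; Cara's bid doesn't change that.
Original bid $615k: Cara is not highest (top rival bid is $927k); payoff $0k.
Alternative bid $444k: Cara is not highest (top rival bid is $927k); payoff $0k.
Change in payoff = $0k − ($0k) = $0k.

$0k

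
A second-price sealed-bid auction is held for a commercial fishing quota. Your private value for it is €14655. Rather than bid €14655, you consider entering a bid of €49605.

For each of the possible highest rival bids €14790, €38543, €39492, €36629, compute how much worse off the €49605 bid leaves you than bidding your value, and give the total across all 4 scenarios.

The deviation costs you only when the competing bid falls strictly between €14655 and €49605; elsewhere both bids give the same outcome.
€14790: truthful payoff €0, deviation payoff −€135 → loss €135.
€38543: truthful payoff €0, deviation payoff −€23888 → loss €23888.
€39492: truthful payoff €0, deviation payoff −€24837 → loss €24837.
€36629: truthful payoff €0, deviation payoff −€21974 → loss €21974.
Total loss = €135 + €23888 + €24837 + €21974 = €70834.
Because the price is fixed by the runner-up's bid, deviating from your value can only change a good outcome into a bad one — never the reverse.

€70834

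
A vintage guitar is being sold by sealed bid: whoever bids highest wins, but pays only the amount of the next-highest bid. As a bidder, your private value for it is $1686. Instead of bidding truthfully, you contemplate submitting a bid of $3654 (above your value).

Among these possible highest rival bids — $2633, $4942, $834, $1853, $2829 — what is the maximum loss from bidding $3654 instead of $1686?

$1143

$2633: truthful gives $0, deviation gives −$947 → loss $947.
$4942: same outcome either way → loss $0.
$834: same outcome either way → loss $0.
$1853: truthful gives $0, deviation gives −$167 → loss $167.
$2829: truthful gives $0, deviation gives −$1143 → loss $1143.
Maximum loss: $1143.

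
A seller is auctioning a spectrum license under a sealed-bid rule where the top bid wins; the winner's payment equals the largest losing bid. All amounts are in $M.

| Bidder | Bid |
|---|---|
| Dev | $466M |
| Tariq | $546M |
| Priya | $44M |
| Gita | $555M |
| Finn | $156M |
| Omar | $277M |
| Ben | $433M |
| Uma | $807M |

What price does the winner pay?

$555M

Highest bid: Uma at $807M, so Uma wins.
Second-highest bid: Gita at $555M — that is the price the winner pays.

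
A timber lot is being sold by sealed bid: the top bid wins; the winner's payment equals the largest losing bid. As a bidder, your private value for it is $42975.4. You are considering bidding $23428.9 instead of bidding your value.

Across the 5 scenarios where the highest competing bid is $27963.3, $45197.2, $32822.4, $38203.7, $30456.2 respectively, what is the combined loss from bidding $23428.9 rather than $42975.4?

The deviation costs you only when the competing bid falls strictly between $23428.9 and $42975.4; elsewhere both bids give the same outcome.
$27963.3: truthful payoff $15012.1, deviation payoff $0 → loss $15012.1.
$45197.2: outcomes coincide → loss $0.
$32822.4: truthful payoff $10153, deviation payoff $0 → loss $10153.
$38203.7: truthful payoff $4771.7, deviation payoff $0 → loss $4771.7.
$30456.2: truthful payoff $12519.2, deviation payoff $0 → loss $12519.2.
Total loss = $15012.1 + $10153 + $4771.7 + $12519.2 = $42456.

$42456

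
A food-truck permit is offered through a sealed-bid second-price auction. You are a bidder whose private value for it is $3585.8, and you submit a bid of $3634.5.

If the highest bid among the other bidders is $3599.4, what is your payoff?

Your bid $3634.5 exceeds the highest competing bid $3599.4, so you win.
In a second-price auction the winner pays the second-highest bid, $3599.4.
Payoff = value − price = $3585.8 − $3599.4 = −$13.6.

−$13.6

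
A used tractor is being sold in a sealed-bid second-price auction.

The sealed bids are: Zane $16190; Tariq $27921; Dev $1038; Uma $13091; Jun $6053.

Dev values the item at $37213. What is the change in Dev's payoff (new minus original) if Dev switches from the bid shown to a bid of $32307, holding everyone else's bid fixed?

The highest bid among the other bidders is $27921; Dev's bid doesn't change that.
Original bid $1038: Dev is not highest (top rival bid is $27921); payoff $0.
Alternative bid $32307: Dev is highest, pays the top rival bid $27921; payoff $37213 − $27921 = $9292.
Change in payoff = $9292 − ($0) = $9292.

$9292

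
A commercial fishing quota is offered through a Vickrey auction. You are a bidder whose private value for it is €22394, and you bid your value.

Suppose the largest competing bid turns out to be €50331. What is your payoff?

Your bid €22394 is below the highest competing bid €50331, so you lose.
A losing bidder pays nothing and receives nothing: payoff = €0.

€0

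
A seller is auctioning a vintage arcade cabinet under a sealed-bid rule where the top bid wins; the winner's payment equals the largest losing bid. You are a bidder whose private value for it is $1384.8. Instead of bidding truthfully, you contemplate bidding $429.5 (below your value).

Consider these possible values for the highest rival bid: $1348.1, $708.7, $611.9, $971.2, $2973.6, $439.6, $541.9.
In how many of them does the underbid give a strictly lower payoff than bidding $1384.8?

6

The deviation hurts exactly when the highest competing bid lies strictly between $429.5 and $1384.8 — underbidding then forfeits a profitable win.
$1348.1: inside the interval → strictly worse (loss $36.7).
$708.7: inside the interval → strictly worse (loss $676.1).
$611.9: inside the interval → strictly worse (loss $772.9).
$971.2: inside the interval → strictly worse (loss $413.6).
$2973.6: above both → same outcome either way.
$439.6: inside the interval → strictly worse (loss $945.2).
$541.9: inside the interval → strictly worse (loss $842.9).
Count: 6.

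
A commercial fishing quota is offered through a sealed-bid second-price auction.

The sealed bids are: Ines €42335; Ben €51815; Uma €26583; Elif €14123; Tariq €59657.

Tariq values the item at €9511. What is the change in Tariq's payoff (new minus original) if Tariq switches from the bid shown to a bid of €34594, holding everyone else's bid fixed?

The highest bid among the other bidders is €51815; Tariq's bid doesn't change that.
Original bid €59657: Tariq is highest, pays the top rival bid €51815; payoff €9511 − €51815 = −€42304.
Alternative bid €34594: Tariq is not highest (top rival bid is €51815); payoff €0.
Change in payoff = €0 − (−€42304) = €42304.

€42304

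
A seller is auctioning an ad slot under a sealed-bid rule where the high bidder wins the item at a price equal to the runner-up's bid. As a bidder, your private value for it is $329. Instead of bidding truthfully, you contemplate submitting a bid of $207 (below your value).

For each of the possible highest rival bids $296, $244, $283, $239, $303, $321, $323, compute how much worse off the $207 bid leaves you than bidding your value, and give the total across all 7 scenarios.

The deviation costs you only when the competing bid falls strictly between $207 and $329; elsewhere both bids give the same outcome.
$296: truthful payoff $33, deviation payoff $0 → loss $33.
$244: truthful payoff $85, deviation payoff $0 → loss $85.
$283: truthful payoff $46, deviation payoff $0 → loss $46.
$239: truthful payoff $90, deviation payoff $0 → loss $90.
$303: truthful payoff $26, deviation payoff $0 → loss $26.
$321: truthful payoff $8, deviation payoff $0 → loss $8.
$323: truthful payoff $6, deviation payoff $0 → loss $6.
Total loss = $33 + $85 + $46 + $90 + $26 + $8 + $6 = $294.

$294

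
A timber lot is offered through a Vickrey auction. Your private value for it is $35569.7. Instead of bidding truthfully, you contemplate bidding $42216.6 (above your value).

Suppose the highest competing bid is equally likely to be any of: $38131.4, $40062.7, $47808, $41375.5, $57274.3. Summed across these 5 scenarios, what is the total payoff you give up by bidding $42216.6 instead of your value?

$12860.5

The deviation costs you only when the competing bid falls strictly between $35569.7 and $42216.6; elsewhere both bids give the same outcome.
$38131.4: truthful payoff $0, deviation payoff −$2561.7 → loss $2561.7.
$40062.7: truthful payoff $0, deviation payoff −$4493 → loss $4493.
$47808: outcomes coincide → loss $0.
$41375.5: truthful payoff $0, deviation payoff −$5805.8 → loss $5805.8.
$57274.3: outcomes coincide → loss $0.
Total loss = $2561.7 + $4493 + $5805.8 = $12860.5.
Truthful bidding weakly dominates here: raising your bid can only win items priced above your value, and lowering it can only forfeit items priced below.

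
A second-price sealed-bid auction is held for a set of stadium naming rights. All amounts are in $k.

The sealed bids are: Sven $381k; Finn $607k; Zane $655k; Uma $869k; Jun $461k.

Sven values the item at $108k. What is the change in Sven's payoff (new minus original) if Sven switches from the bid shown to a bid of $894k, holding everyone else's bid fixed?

−$761k

The highest bid among the other bidders is $869k; Sven's bid doesn't change that.
Original bid $381k: Sven is not highest (top rival bid is $869k); payoff $0k.
Alternative bid $894k: Sven is highest, pays the top rival bid $869k; payoff $108k − $869k = −$761k.
Change in payoff = −$761k − ($0k) = −$761k.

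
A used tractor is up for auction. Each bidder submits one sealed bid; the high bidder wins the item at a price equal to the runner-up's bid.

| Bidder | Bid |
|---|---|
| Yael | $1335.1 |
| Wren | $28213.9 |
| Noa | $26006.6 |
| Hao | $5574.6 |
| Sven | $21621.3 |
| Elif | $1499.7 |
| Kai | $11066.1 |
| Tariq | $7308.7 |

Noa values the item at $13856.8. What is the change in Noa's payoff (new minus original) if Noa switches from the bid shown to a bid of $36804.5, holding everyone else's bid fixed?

−$14357.1

The highest bid among the other bidders is $28213.9; Noa's bid doesn't change that.
Original bid $26006.6: Noa is not highest (top rival bid is $28213.9); payoff $0.
Alternative bid $36804.5: Noa is highest, pays the top rival bid $28213.9; payoff $13856.8 − $28213.9 = −$14357.1.
Change in payoff = −$14357.1 − ($0) = −$14357.1.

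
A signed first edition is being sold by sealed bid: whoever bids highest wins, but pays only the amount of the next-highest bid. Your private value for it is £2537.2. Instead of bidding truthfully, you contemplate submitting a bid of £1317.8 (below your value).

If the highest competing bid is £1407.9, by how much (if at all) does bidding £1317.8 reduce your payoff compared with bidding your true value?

£1129.3

Bidding your value £2537.2: you win (since £2537.2 > £1407.9) and pay £1407.9. Payoff £1129.3.
Bidding £1317.8: you lose. Payoff £0.
The competing bid £1407.9 lies between your shaded bid and your value, so underbidding forfeits an item you could have won at a profitable price.
Loss from deviating = £1129.3 − (£0) = £1129.3.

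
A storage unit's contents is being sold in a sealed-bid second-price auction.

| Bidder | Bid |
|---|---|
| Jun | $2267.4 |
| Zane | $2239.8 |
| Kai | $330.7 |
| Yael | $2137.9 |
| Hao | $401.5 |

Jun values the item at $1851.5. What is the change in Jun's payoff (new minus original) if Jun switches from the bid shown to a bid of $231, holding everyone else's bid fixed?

The highest bid among the other bidders is $2239.8; Jun's bid doesn't change that.
Original bid $2267.4: Jun is highest, pays the top rival bid $2239.8; payoff $1851.5 − $2239.8 = −$388.3.
Alternative bid $231: Jun is not highest (top rival bid is $2239.8); payoff $0.
Change in payoff = $0 − (−$388.3) = $388.3.

$388.3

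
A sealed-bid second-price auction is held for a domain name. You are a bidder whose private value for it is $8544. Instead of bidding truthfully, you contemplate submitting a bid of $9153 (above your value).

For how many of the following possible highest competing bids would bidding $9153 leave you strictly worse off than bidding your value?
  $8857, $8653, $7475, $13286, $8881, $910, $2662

The deviation hurts exactly when the highest competing bid lies strictly between $8544 and $9153 — overbidding then wins at a price above your value.
$8857: inside the interval → strictly worse (loss $313).
$8653: inside the interval → strictly worse (loss $109).
$7475: below both → same outcome either way.
$13286: above both → same outcome either way.
$8881: inside the interval → strictly worse (loss $337).
$910: below both → same outcome either way.
$2662: below both → same outcome either way.
Count: 3.

3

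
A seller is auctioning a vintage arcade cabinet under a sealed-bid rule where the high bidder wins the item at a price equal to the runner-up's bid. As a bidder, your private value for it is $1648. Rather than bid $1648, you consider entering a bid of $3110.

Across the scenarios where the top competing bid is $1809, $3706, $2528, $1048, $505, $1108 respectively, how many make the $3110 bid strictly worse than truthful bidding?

The deviation hurts exactly when the highest competing bid lies strictly between $1648 and $3110 — overbidding then wins at a price above your value.
$1809: inside the interval → strictly worse (loss $161).
$3706: above both → same outcome either way.
$2528: inside the interval → strictly worse (loss $880).
$1048: below both → same outcome either way.
$505: below both → same outcome either way.
$1108: below both → same outcome either way.
Count: 2.

2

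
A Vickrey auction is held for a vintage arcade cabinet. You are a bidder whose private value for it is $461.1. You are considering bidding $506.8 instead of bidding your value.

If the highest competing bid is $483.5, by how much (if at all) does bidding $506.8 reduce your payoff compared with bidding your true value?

Bidding your value $461.1: you lose (since $461.1 < $483.5). Payoff $0.
Bidding $506.8: you win and pay $483.5. Payoff $461.1 − $483.5 = −$22.4.
The competing bid $483.5 lies between your value and your inflated bid, so overbidding wins an item priced above your value.
Loss from deviating = $0 − (−$22.4) = $22.4.

$22.4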